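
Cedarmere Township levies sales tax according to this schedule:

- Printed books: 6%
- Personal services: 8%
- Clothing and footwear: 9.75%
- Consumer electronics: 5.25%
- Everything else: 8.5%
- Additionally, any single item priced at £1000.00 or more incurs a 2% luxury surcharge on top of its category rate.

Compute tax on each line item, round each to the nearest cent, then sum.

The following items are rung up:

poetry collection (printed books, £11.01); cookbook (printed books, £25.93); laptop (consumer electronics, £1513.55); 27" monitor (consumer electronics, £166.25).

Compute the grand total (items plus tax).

£1837.42

Poetry collection £11.01: printed books → 6% → £0.66
Cookbook £25.93: printed books → 6% → £1.56
Laptop £1513.55: consumer electronics → 5.25% + 2% surcharge = 7.25% → £109.73
27" monitor £166.25: consumer electronics → 5.25% → £8.73
Subtotal = £1716.74; tax = £120.68; total due = £1837.42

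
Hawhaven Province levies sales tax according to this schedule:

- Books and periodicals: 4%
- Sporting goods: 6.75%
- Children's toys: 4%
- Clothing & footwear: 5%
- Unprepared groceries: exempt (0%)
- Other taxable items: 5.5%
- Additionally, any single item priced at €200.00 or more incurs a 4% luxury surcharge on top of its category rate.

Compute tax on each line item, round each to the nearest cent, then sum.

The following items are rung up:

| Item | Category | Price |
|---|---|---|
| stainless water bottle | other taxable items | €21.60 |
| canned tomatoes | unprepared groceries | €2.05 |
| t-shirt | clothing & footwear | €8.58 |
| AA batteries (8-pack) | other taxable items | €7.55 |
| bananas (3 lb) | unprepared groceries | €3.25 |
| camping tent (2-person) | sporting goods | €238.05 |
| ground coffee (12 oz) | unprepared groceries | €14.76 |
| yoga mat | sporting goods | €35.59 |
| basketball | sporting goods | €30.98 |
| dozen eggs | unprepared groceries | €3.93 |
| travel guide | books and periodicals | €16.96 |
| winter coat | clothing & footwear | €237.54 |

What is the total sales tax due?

€54.18

Stainless water bottle €21.60: other taxable items → 5.5% → €1.19
Canned tomatoes €2.05: unprepared groceries → 0% → €0.00
T-shirt €8.58: clothing & footwear → 5% → €0.43
AA batteries (8-pack) €7.55: other taxable items → 5.5% → €0.42
Bananas (3 lb) €3.25: unprepared groceries → 0% → €0.00
Camping tent (2-person) €238.05: sporting goods → 6.75% + 4% surcharge = 10.75% → €25.59
Ground coffee (12 oz) €14.76: unprepared groceries → 0% → €0.00
Yoga mat €35.59: sporting goods → 6.75% → €2.40
Basketball €30.98: sporting goods → 6.75% → €2.09
Dozen eggs €3.93: unprepared groceries → 0% → €0.00
Travel guide €16.96: books and periodicals → 4% → €0.68
Winter coat €237.54: clothing & footwear → 5% + 4% surcharge = 9% → €21.38
Total tax = €1.19 + €0.43 + €0.42 + €25.59 + €2.40 + €2.09 + €0.68 + €21.38 = €54.18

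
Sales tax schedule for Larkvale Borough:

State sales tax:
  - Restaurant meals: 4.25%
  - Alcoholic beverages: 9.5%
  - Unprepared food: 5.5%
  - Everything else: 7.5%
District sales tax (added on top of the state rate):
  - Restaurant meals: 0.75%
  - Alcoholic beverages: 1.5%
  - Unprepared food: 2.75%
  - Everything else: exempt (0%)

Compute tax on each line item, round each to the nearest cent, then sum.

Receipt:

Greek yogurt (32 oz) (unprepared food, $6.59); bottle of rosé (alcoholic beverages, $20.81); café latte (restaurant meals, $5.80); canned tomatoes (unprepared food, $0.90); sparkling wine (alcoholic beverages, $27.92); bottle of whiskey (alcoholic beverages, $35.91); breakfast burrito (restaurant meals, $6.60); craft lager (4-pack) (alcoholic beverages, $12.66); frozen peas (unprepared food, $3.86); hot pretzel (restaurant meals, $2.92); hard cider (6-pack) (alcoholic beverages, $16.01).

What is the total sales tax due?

Greek yogurt (32 oz) $6.59: unprepared food → 5.5% + 2.75% district = 8.25% → $0.54
Bottle of rosé $20.81: alcoholic beverages → 9.5% + 1.5% district = 11% → $2.29
Café latte $5.80: restaurant meals → 4.25% + 0.75% district = 5% → $0.29
Canned tomatoes $0.90: unprepared food → 5.5% + 2.75% district = 8.25% → $0.07
Sparkling wine $27.92: alcoholic beverages → 9.5% + 1.5% district = 11% → $3.07
Bottle of whiskey $35.91: alcoholic beverages → 9.5% + 1.5% district = 11% → $3.95
Breakfast burrito $6.60: restaurant meals → 4.25% + 0.75% district = 5% → $0.33
Craft lager (4-pack) $12.66: alcoholic beverages → 9.5% + 1.5% district = 11% → $1.39
Frozen peas $3.86: unprepared food → 5.5% + 2.75% district = 8.25% → $0.32
Hot pretzel $2.92: restaurant meals → 4.25% + 0.75% district = 5% → $0.15
Hard cider (6-pack) $16.01: alcoholic beverages → 9.5% + 1.5% district = 11% → $1.76
Total tax = $0.54 + $2.29 + $0.29 + $0.07 + $3.07 + $3.95 + $0.33 + $1.39 + $0.32 + $0.15 + $1.76 = $14.16

$14.16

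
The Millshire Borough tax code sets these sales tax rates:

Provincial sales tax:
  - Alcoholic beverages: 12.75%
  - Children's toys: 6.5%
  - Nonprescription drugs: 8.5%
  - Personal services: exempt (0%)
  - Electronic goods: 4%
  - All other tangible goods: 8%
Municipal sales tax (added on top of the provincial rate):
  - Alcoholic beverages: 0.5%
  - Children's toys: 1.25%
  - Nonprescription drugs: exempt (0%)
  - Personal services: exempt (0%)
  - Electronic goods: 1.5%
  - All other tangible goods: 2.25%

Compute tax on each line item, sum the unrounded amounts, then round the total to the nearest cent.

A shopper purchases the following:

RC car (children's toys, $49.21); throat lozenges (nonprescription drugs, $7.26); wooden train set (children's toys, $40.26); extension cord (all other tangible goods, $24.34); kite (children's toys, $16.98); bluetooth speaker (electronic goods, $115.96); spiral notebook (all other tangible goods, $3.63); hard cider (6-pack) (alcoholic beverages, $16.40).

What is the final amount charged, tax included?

RC car $49.21: children's toys → 6.5% + 1.25% municipal = 7.75% → $3.813775
Throat lozenges $7.26: nonprescription drugs → 8.5% + 0% municipal = 8.5% → $0.6171
Wooden train set $40.26: children's toys → 6.5% + 1.25% municipal = 7.75% → $3.12015
Extension cord $24.34: all other tangible goods → 8% + 2.25% municipal = 10.25% → $2.49485
Kite $16.98: children's toys → 6.5% + 1.25% municipal = 7.75% → $1.31595
Bluetooth speaker $115.96: electronic goods → 4% + 1.5% municipal = 5.5% → $6.3778
Spiral notebook $3.63: all other tangible goods → 8% + 2.25% municipal = 10.25% → $0.372075
Hard cider (6-pack) $16.40: alcoholic beverages → 12.75% + 0.5% municipal = 13.25% → $2.173
Subtotal = $274.04; unrounded tax = $20.2847 → $20.28; total due = $294.32

$294.32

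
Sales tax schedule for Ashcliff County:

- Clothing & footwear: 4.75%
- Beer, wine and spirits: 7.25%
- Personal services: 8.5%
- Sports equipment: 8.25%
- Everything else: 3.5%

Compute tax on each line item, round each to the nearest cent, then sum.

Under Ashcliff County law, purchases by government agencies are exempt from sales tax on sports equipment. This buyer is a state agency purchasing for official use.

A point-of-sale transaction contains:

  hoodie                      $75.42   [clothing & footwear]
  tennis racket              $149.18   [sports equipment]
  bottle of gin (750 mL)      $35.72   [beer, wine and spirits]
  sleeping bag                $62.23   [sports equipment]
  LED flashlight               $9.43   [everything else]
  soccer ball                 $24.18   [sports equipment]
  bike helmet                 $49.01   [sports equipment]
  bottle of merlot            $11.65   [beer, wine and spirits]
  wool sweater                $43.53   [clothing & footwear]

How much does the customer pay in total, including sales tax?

$469.76

Hoodie $75.42: clothing & footwear → 4.75% → $3.58
Tennis racket $149.18: sports equipment, buyer-exempt → 0% → $0.00
Bottle of gin (750 mL) $35.72: beer, wine and spirits → 7.25% → $2.59
Sleeping bag $62.23: sports equipment, buyer-exempt → 0% → $0.00
LED flashlight $9.43: everything else → 3.5% → $0.33
Soccer ball $24.18: sports equipment, buyer-exempt → 0% → $0.00
Bike helmet $49.01: sports equipment, buyer-exempt → 0% → $0.00
Bottle of merlot $11.65: beer, wine and spirits → 7.25% → $0.84
Wool sweater $43.53: clothing & footwear → 4.75% → $2.07
Subtotal = $460.35; tax = $9.41; total due = $469.76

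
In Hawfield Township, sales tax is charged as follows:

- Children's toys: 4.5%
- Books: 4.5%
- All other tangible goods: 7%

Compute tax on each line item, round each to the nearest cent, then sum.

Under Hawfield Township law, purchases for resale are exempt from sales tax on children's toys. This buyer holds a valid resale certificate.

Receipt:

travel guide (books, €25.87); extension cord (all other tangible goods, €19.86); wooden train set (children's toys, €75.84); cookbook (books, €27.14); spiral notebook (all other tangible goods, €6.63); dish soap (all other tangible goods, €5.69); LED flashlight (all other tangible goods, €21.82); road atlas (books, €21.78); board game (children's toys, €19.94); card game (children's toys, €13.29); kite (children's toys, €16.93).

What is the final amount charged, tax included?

€261.93

Travel guide €25.87: books → 4.5% → €1.16
Extension cord €19.86: all other tangible goods → 7% → €1.39
Wooden train set €75.84: children's toys, buyer-exempt → 0% → €0.00
Cookbook €27.14: books → 4.5% → €1.22
Spiral notebook €6.63: all other tangible goods → 7% → €0.46
Dish soap €5.69: all other tangible goods → 7% → €0.40
LED flashlight €21.82: all other tangible goods → 7% → €1.53
Road atlas €21.78: books → 4.5% → €0.98
Board game €19.94: children's toys, buyer-exempt → 0% → €0.00
Card game €13.29: children's toys, buyer-exempt → 0% → €0.00
Kite €16.93: children's toys, buyer-exempt → 0% → €0.00
Subtotal = €254.79; tax = €7.14; total due = €261.93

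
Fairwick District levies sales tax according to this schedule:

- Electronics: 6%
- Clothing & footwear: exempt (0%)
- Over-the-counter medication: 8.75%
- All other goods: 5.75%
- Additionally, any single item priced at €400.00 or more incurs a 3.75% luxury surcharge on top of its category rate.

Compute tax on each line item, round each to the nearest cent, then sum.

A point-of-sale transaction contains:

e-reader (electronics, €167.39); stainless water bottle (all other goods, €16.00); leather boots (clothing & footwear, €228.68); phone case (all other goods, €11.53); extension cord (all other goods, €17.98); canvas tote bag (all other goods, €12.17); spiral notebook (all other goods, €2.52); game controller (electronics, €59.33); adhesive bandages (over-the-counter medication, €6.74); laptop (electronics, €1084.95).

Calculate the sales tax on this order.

E-reader €167.39: electronics → 6% → €10.04
Stainless water bottle €16.00: all other goods → 5.75% → €0.92
Leather boots €228.68: clothing & footwear → 0% → €0.00
Phone case €11.53: all other goods → 5.75% → €0.66
Extension cord €17.98: all other goods → 5.75% → €1.03
Canvas tote bag €12.17: all other goods → 5.75% → €0.70
Spiral notebook €2.52: all other goods → 5.75% → €0.14
Game controller €59.33: electronics → 6% → €3.56
Adhesive bandages €6.74: over-the-counter medication → 8.75% → €0.59
Laptop €1084.95: electronics → 6% + 3.75% surcharge = 9.75% → €105.78
Total tax = €10.04 + €0.92 + €0.66 + €1.03 + €0.70 + €0.14 + €3.56 + €0.59 + €105.78 = €123.42

€123.42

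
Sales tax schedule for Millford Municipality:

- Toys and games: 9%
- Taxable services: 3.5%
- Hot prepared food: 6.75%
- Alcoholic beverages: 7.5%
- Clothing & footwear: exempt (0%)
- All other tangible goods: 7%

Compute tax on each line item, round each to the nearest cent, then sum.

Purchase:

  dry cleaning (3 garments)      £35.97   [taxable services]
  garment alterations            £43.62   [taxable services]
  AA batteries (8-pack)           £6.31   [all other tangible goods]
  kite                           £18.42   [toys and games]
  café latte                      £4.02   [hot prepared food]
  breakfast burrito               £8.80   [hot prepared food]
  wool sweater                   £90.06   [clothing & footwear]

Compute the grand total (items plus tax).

Dry cleaning (3 garments) £35.97: taxable services → 3.5% → £1.26
Garment alterations £43.62: taxable services → 3.5% → £1.53
AA batteries (8-pack) £6.31: all other tangible goods → 7% → £0.44
Kite £18.42: toys and games → 9% → £1.66
Café latte £4.02: hot prepared food → 6.75% → £0.27
Breakfast burrito £8.80: hot prepared food → 6.75% → £0.59
Wool sweater £90.06: clothing & footwear → 0% → £0.00
Subtotal = £207.20; tax = £5.75; total due = £212.95

£212.95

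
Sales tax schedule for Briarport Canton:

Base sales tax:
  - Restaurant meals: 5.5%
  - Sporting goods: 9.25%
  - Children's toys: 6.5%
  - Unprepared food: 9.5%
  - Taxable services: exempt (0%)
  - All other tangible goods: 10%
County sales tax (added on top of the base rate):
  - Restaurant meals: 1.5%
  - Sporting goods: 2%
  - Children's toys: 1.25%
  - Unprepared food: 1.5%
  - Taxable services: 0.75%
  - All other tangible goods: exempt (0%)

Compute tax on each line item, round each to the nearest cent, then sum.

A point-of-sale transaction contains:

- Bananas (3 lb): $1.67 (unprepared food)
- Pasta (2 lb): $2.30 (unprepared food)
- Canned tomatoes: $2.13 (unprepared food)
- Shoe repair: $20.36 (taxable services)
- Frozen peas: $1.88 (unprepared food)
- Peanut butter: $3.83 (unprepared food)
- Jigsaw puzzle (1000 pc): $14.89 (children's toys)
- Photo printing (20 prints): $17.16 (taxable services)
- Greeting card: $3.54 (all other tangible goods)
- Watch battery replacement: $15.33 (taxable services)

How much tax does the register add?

Bananas (3 lb) $1.67: unprepared food → 9.5% + 1.5% county = 11% → $0.18
Pasta (2 lb) $2.30: unprepared food → 9.5% + 1.5% county = 11% → $0.25
Canned tomatoes $2.13: unprepared food → 9.5% + 1.5% county = 11% → $0.23
Shoe repair $20.36: taxable services → 0% + 0.75% county = 0.75% → $0.15
Frozen peas $1.88: unprepared food → 9.5% + 1.5% county = 11% → $0.21
Peanut butter $3.83: unprepared food → 9.5% + 1.5% county = 11% → $0.42
Jigsaw puzzle (1000 pc) $14.89: children's toys → 6.5% + 1.25% county = 7.75% → $1.15
Photo printing (20 prints) $17.16: taxable services → 0% + 0.75% county = 0.75% → $0.13
Greeting card $3.54: all other tangible goods → 10% + 0% county = 10% → $0.35
Watch battery replacement $15.33: taxable services → 0% + 0.75% county = 0.75% → $0.11
Total tax = $0.18 + $0.25 + $0.23 + $0.15 + $0.21 + $0.42 + $1.15 + $0.13 + $0.35 + $0.11 = $3.18

$3.18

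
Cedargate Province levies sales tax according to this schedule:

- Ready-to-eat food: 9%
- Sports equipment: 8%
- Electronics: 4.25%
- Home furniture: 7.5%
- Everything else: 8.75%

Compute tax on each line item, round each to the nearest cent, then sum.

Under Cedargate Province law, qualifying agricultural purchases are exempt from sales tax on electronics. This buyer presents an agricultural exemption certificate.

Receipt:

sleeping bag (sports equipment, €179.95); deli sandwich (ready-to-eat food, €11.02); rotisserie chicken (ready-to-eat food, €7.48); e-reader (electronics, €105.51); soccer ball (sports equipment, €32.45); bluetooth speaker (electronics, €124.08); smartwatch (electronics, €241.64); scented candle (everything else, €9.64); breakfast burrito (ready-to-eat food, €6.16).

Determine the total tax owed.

€20.05

Sleeping bag €179.95: sports equipment → 8% → €14.40
Deli sandwich €11.02: ready-to-eat food → 9% → €0.99
Rotisserie chicken €7.48: ready-to-eat food → 9% → €0.67
E-reader €105.51: electronics, buyer-exempt → 0% → €0.00
Soccer ball €32.45: sports equipment → 8% → €2.60
Bluetooth speaker €124.08: electronics, buyer-exempt → 0% → €0.00
Smartwatch €241.64: electronics, buyer-exempt → 0% → €0.00
Scented candle €9.64: everything else → 8.75% → €0.84
Breakfast burrito €6.16: ready-to-eat food → 9% → €0.55
Total tax = €14.40 + €0.99 + €0.67 + €2.60 + €0.84 + €0.55 = €20.05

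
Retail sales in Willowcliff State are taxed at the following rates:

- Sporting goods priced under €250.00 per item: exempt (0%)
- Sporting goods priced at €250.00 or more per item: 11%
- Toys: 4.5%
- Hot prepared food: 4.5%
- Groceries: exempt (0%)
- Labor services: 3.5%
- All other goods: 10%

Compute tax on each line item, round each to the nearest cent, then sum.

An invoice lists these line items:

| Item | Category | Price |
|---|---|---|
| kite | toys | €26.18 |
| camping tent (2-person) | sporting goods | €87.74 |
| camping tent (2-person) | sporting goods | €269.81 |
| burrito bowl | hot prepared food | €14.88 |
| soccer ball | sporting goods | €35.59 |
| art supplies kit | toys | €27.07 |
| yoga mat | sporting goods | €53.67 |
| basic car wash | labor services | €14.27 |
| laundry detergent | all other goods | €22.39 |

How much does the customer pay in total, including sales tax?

Kite €26.18: toys → 4.5% → €1.18
Camping tent (2-person) €87.74: sporting goods, under €250.00 → 0% → €0.00
Camping tent (2-person) €269.81: sporting goods, €250.00 or more → 11% → €29.68
Burrito bowl €14.88: hot prepared food → 4.5% → €0.67
Soccer ball €35.59: sporting goods, under €250.00 → 0% → €0.00
Art supplies kit €27.07: toys → 4.5% → €1.22
Yoga mat €53.67: sporting goods, under €250.00 → 0% → €0.00
Basic car wash €14.27: labor services → 3.5% → €0.50
Laundry detergent €22.39: all other goods → 10% → €2.24
Subtotal = €551.60; tax = €35.49; total due = €587.09

€587.09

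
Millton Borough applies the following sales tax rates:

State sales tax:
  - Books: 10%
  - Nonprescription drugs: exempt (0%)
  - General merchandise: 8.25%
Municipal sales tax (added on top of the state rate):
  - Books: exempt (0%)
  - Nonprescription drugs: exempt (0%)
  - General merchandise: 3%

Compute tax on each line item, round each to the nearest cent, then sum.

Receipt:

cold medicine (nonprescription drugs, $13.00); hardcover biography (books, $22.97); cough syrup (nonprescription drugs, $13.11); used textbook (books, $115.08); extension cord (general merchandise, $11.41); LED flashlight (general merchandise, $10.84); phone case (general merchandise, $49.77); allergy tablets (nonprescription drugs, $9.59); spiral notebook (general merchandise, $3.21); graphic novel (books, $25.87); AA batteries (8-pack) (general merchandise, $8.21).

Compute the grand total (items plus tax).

Cold medicine $13.00: nonprescription drugs → 0% + 0% municipal = 0% → $0.00
Hardcover biography $22.97: books → 10% + 0% municipal = 10% → $2.30
Cough syrup $13.11: nonprescription drugs → 0% + 0% municipal = 0% → $0.00
Used textbook $115.08: books → 10% + 0% municipal = 10% → $11.51
Extension cord $11.41: general merchandise → 8.25% + 3% municipal = 11.25% → $1.28
LED flashlight $10.84: general merchandise → 8.25% + 3% municipal = 11.25% → $1.22
Phone case $49.77: general merchandise → 8.25% + 3% municipal = 11.25% → $5.60
Allergy tablets $9.59: nonprescription drugs → 0% + 0% municipal = 0% → $0.00
Spiral notebook $3.21: general merchandise → 8.25% + 3% municipal = 11.25% → $0.36
Graphic novel $25.87: books → 10% + 0% municipal = 10% → $2.59
AA batteries (8-pack) $8.21: general merchandise → 8.25% + 3% municipal = 11.25% → $0.92
Subtotal = $283.06; tax = $25.78; total due = $308.84

$308.84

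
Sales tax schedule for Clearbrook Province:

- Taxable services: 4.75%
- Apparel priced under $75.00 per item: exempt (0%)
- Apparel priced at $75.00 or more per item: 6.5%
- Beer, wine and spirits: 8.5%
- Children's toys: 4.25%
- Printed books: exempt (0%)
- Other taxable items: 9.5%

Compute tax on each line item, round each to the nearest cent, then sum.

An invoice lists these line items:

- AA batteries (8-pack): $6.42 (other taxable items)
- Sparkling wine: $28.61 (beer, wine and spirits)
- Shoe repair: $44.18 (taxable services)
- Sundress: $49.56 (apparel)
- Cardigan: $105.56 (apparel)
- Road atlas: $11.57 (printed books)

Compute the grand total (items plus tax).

$257.90

AA batteries (8-pack) $6.42: other taxable items → 9.5% → $0.61
Sparkling wine $28.61: beer, wine and spirits → 8.5% → $2.43
Shoe repair $44.18: taxable services → 4.75% → $2.10
Sundress $49.56: apparel, under $75.00 → 0% → $0.00
Cardigan $105.56: apparel, $75.00 or more → 6.5% → $6.86
Road atlas $11.57: printed books → 0% → $0.00
Subtotal = $245.90; tax = $12.00; total due = $257.90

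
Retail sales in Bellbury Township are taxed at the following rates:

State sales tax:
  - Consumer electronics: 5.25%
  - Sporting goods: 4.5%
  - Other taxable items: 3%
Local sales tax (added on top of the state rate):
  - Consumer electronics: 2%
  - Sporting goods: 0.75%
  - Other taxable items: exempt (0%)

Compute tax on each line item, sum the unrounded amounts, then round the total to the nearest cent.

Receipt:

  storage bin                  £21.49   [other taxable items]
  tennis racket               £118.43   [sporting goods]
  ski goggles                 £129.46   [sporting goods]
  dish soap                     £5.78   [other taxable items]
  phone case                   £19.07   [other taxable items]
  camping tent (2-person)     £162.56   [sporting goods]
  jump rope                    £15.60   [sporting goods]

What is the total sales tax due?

Storage bin £21.49: other taxable items → 3% + 0% local = 3% → £0.6447
Tennis racket £118.43: sporting goods → 4.5% + 0.75% local = 5.25% → £6.217575
Ski goggles £129.46: sporting goods → 4.5% + 0.75% local = 5.25% → £6.79665
Dish soap £5.78: other taxable items → 3% + 0% local = 3% → £0.1734
Phone case £19.07: other taxable items → 3% + 0% local = 3% → £0.5721
Camping tent (2-person) £162.56: sporting goods → 4.5% + 0.75% local = 5.25% → £8.5344
Jump rope £15.60: sporting goods → 4.5% + 0.75% local = 5.25% → £0.819
Unrounded tax sum = £23.757825 → £23.76

£23.76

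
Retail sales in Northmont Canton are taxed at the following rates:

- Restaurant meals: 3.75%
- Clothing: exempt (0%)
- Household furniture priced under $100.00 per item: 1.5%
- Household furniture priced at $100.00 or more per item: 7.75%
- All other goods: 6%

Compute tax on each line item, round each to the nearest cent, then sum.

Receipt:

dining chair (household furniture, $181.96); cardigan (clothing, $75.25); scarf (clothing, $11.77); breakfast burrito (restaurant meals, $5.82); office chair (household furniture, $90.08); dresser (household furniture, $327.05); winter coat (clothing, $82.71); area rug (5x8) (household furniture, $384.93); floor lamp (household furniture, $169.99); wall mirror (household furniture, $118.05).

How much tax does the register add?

Dining chair $181.96: household furniture, $100.00 or more → 7.75% → $14.10
Cardigan $75.25: clothing → 0% → $0.00
Scarf $11.77: clothing → 0% → $0.00
Breakfast burrito $5.82: restaurant meals → 3.75% → $0.22
Office chair $90.08: household furniture, under $100.00 → 1.5% → $1.35
Dresser $327.05: household furniture, $100.00 or more → 7.75% → $25.35
Winter coat $82.71: clothing → 0% → $0.00
Area rug (5x8) $384.93: household furniture, $100.00 or more → 7.75% → $29.83
Floor lamp $169.99: household furniture, $100.00 or more → 7.75% → $13.17
Wall mirror $118.05: household furniture, $100.00 or more → 7.75% → $9.15
Total tax = $14.10 + $0.22 + $1.35 + $25.35 + $29.83 + $13.17 + $9.15 = $93.17

$93.17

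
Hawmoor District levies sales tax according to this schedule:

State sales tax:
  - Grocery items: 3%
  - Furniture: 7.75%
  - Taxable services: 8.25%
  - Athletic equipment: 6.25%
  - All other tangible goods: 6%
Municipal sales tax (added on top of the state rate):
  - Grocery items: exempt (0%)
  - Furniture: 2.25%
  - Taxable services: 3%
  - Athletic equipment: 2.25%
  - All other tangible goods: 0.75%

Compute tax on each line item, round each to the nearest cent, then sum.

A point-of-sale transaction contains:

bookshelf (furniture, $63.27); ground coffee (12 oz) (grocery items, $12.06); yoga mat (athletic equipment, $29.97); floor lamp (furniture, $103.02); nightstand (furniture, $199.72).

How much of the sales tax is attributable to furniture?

Bookshelf $63.27: furniture → 7.75% + 2.25% municipal = 10% → $6.33
Floor lamp $103.02: furniture → 7.75% + 2.25% municipal = 10% → $10.30
Nightstand $199.72: furniture → 7.75% + 2.25% municipal = 10% → $19.97
Tax on furniture = $6.33 + $10.30 + $19.97 = $36.60

$36.60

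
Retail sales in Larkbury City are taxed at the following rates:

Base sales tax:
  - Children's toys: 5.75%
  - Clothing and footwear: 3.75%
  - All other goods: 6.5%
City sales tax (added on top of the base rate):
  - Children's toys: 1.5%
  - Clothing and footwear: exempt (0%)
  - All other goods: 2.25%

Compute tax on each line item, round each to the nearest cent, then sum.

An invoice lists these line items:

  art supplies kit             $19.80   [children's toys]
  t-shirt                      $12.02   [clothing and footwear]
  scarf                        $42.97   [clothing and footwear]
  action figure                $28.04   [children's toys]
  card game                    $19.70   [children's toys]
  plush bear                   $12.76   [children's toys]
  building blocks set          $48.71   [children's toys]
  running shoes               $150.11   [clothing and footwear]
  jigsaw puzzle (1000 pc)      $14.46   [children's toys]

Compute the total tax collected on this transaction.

$18.10

Art supplies kit $19.80: children's toys → 5.75% + 1.5% city = 7.25% → $1.44
T-shirt $12.02: clothing and footwear → 3.75% + 0% city = 3.75% → $0.45
Scarf $42.97: clothing and footwear → 3.75% + 0% city = 3.75% → $1.61
Action figure $28.04: children's toys → 5.75% + 1.5% city = 7.25% → $2.03
Card game $19.70: children's toys → 5.75% + 1.5% city = 7.25% → $1.43
Plush bear $12.76: children's toys → 5.75% + 1.5% city = 7.25% → $0.93
Building blocks set $48.71: children's toys → 5.75% + 1.5% city = 7.25% → $3.53
Running shoes $150.11: clothing and footwear → 3.75% + 0% city = 3.75% → $5.63
Jigsaw puzzle (1000 pc) $14.46: children's toys → 5.75% + 1.5% city = 7.25% → $1.05
Total tax = $1.44 + $0.45 + $1.61 + $2.03 + $1.43 + $0.93 + $3.53 + $5.63 + $1.05 = $18.10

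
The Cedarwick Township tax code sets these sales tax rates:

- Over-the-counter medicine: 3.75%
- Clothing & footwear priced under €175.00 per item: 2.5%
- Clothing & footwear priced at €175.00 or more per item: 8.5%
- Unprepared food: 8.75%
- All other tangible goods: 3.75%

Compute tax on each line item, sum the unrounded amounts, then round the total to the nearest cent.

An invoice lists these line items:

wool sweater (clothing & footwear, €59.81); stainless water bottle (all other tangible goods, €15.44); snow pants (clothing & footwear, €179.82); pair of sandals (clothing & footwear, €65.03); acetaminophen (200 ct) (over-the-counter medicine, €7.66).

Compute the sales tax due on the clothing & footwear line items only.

Wool sweater €59.81: clothing & footwear, under €175.00 → 2.5% → €1.49525
Snow pants €179.82: clothing & footwear, €175.00 or more → 8.5% → €15.2847
Pair of sandals €65.03: clothing & footwear, under €175.00 → 2.5% → €1.62575
Tax on clothing & footwear: unrounded sum = €18.4057 → €18.41

€18.41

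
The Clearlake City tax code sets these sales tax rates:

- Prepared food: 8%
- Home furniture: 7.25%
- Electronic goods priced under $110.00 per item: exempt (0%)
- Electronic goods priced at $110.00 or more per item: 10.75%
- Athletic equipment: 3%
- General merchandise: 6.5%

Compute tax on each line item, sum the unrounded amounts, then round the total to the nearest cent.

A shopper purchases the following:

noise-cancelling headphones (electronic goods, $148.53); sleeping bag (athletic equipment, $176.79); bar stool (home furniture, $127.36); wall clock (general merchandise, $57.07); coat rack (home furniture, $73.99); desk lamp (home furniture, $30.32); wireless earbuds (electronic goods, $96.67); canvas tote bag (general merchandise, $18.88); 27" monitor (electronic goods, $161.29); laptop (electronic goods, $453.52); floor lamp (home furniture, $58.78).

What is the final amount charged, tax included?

$1516.56

Noise-cancelling headphones $148.53: electronic goods, $110.00 or more → 10.75% → $15.966975
Sleeping bag $176.79: athletic equipment → 3% → $5.3037
Bar stool $127.36: home furniture → 7.25% → $9.2336
Wall clock $57.07: general merchandise → 6.5% → $3.70955
Coat rack $73.99: home furniture → 7.25% → $5.364275
Desk lamp $30.32: home furniture → 7.25% → $2.1982
Wireless earbuds $96.67: electronic goods, under $110.00 → 0% → $0.00
Canvas tote bag $18.88: general merchandise → 6.5% → $1.2272
27" monitor $161.29: electronic goods, $110.00 or more → 10.75% → $17.338675
Laptop $453.52: electronic goods, $110.00 or more → 10.75% → $48.7534
Floor lamp $58.78: home furniture → 7.25% → $4.26155
Subtotal = $1403.20; unrounded tax = $113.357125 → $113.36; total due = $1516.56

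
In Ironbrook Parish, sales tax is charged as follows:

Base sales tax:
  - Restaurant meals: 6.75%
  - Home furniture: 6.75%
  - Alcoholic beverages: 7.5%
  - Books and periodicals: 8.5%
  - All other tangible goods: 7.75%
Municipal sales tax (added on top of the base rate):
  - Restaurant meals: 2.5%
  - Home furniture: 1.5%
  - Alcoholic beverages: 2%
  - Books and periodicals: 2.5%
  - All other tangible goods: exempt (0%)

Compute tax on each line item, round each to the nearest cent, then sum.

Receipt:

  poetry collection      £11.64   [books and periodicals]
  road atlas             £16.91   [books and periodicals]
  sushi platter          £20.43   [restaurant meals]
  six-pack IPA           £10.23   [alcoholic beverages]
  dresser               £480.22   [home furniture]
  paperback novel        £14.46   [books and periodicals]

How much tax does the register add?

Poetry collection £11.64: books and periodicals → 8.5% + 2.5% municipal = 11% → £1.28
Road atlas £16.91: books and periodicals → 8.5% + 2.5% municipal = 11% → £1.86
Sushi platter £20.43: restaurant meals → 6.75% + 2.5% municipal = 9.25% → £1.89
Six-pack IPA £10.23: alcoholic beverages → 7.5% + 2% municipal = 9.5% → £0.97
Dresser £480.22: home furniture → 6.75% + 1.5% municipal = 8.25% → £39.62
Paperback novel £14.46: books and periodicals → 8.5% + 2.5% municipal = 11% → £1.59
Total tax = £1.28 + £1.86 + £1.89 + £0.97 + £39.62 + £1.59 = £47.21

£47.21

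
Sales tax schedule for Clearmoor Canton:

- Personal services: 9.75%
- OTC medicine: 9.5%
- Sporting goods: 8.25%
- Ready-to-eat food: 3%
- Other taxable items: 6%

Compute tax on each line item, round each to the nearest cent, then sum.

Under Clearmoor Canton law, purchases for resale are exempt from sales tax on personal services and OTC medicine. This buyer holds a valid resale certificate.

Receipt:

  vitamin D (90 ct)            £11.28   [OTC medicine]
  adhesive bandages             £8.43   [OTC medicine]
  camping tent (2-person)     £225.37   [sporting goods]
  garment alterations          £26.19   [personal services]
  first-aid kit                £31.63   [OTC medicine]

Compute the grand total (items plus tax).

£321.49

Vitamin D (90 ct) £11.28: OTC medicine, buyer-exempt → 0% → £0.00
Adhesive bandages £8.43: OTC medicine, buyer-exempt → 0% → £0.00
Camping tent (2-person) £225.37: sporting goods → 8.25% → £18.59
Garment alterations £26.19: personal services, buyer-exempt → 0% → £0.00
First-aid kit £31.63: OTC medicine, buyer-exempt → 0% → £0.00
Subtotal = £302.90; tax = £18.59; total due = £321.49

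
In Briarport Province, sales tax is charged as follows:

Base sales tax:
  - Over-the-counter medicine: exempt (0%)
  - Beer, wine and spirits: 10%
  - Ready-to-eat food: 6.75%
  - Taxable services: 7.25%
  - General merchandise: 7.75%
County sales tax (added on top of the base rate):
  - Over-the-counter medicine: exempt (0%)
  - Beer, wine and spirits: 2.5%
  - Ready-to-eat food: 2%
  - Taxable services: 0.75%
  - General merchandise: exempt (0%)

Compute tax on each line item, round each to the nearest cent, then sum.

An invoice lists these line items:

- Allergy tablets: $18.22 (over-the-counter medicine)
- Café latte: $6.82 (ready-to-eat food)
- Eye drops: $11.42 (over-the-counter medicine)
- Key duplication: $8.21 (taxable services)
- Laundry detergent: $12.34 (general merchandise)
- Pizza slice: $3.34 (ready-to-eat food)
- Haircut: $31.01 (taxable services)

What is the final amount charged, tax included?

$96.35

Allergy tablets $18.22: over-the-counter medicine → 0% + 0% county = 0% → $0.00
Café latte $6.82: ready-to-eat food → 6.75% + 2% county = 8.75% → $0.60
Eye drops $11.42: over-the-counter medicine → 0% + 0% county = 0% → $0.00
Key duplication $8.21: taxable services → 7.25% + 0.75% county = 8% → $0.66
Laundry detergent $12.34: general merchandise → 7.75% + 0% county = 7.75% → $0.96
Pizza slice $3.34: ready-to-eat food → 6.75% + 2% county = 8.75% → $0.29
Haircut $31.01: taxable services → 7.25% + 0.75% county = 8% → $2.48
Subtotal = $91.36; tax = $4.99; total due = $96.35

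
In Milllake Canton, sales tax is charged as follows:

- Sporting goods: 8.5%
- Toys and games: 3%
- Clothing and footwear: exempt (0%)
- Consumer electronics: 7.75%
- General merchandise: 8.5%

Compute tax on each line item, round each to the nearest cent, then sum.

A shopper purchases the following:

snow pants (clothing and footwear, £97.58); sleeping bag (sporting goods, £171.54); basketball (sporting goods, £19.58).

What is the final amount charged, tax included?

Snow pants £97.58: clothing and footwear → 0% → £0.00
Sleeping bag £171.54: sporting goods → 8.5% → £14.58
Basketball £19.58: sporting goods → 8.5% → £1.66
Subtotal = £288.70; tax = £16.24; total due = £304.94

£304.94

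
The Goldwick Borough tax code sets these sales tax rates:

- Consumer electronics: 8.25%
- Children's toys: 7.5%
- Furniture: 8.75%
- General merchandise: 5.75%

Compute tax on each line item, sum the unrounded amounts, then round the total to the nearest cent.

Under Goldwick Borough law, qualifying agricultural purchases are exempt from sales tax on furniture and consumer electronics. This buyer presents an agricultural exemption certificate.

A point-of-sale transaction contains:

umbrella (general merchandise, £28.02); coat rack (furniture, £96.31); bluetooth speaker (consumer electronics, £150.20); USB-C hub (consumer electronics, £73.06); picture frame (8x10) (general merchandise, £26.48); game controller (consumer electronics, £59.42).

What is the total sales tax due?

£3.13

Umbrella £28.02: general merchandise → 5.75% → £1.61115
Coat rack £96.31: furniture, buyer-exempt → 0% → £0.00
Bluetooth speaker £150.20: consumer electronics, buyer-exempt → 0% → £0.00
USB-C hub £73.06: consumer electronics, buyer-exempt → 0% → £0.00
Picture frame (8x10) £26.48: general merchandise → 5.75% → £1.5226
Game controller £59.42: consumer electronics, buyer-exempt → 0% → £0.00
Unrounded tax sum = £3.13375 → £3.13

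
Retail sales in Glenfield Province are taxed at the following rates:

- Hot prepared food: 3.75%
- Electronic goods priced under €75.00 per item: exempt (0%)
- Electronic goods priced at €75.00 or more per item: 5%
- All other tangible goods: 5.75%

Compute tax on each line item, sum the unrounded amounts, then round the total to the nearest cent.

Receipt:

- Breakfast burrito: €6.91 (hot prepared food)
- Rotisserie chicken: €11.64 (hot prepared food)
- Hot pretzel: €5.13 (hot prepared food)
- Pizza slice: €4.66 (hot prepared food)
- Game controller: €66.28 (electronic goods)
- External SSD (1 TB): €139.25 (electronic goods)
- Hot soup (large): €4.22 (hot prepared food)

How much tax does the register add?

Breakfast burrito €6.91: hot prepared food → 3.75% → €0.259125
Rotisserie chicken €11.64: hot prepared food → 3.75% → €0.4365
Hot pretzel €5.13: hot prepared food → 3.75% → €0.192375
Pizza slice €4.66: hot prepared food → 3.75% → €0.17475
Game controller €66.28: electronic goods, under €75.00 → 0% → €0.00
External SSD (1 TB) €139.25: electronic goods, €75.00 or more → 5% → €6.9625
Hot soup (large) €4.22: hot prepared food → 3.75% → €0.15825
Unrounded tax sum = €8.1835 → €8.18

€8.18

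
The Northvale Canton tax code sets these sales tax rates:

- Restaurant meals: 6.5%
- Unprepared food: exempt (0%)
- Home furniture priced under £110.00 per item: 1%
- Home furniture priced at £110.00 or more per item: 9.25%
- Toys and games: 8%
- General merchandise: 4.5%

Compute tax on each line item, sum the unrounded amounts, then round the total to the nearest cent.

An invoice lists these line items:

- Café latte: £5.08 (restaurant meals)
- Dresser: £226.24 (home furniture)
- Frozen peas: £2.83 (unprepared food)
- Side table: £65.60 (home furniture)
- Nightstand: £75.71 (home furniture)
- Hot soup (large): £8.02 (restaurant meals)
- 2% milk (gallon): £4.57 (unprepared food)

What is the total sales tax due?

Café latte £5.08: restaurant meals → 6.5% → £0.3302
Dresser £226.24: home furniture, £110.00 or more → 9.25% → £20.9272
Frozen peas £2.83: unprepared food → 0% → £0.00
Side table £65.60: home furniture, under £110.00 → 1% → £0.656
Nightstand £75.71: home furniture, under £110.00 → 1% → £0.7571
Hot soup (large) £8.02: restaurant meals → 6.5% → £0.5213
2% milk (gallon) £4.57: unprepared food → 0% → £0.00
Unrounded tax sum = £23.1918 → £23.19

£23.19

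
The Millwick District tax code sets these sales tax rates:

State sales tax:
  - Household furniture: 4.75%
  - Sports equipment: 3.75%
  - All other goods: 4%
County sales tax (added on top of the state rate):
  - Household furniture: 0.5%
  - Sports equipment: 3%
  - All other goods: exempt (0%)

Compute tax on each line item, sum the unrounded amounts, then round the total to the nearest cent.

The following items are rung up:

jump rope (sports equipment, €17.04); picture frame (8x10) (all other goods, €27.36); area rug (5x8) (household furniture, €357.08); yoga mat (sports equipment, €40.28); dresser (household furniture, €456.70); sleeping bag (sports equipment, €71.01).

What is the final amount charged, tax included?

Jump rope €17.04: sports equipment → 3.75% + 3% county = 6.75% → €1.1502
Picture frame (8x10) €27.36: all other goods → 4% + 0% county = 4% → €1.0944
Area rug (5x8) €357.08: household furniture → 4.75% + 0.5% county = 5.25% → €18.7467
Yoga mat €40.28: sports equipment → 3.75% + 3% county = 6.75% → €2.7189
Dresser €456.70: household furniture → 4.75% + 0.5% county = 5.25% → €23.97675
Sleeping bag €71.01: sports equipment → 3.75% + 3% county = 6.75% → €4.793175
Subtotal = €969.47; unrounded tax = €52.480125 → €52.48; total due = €1021.95

€1021.95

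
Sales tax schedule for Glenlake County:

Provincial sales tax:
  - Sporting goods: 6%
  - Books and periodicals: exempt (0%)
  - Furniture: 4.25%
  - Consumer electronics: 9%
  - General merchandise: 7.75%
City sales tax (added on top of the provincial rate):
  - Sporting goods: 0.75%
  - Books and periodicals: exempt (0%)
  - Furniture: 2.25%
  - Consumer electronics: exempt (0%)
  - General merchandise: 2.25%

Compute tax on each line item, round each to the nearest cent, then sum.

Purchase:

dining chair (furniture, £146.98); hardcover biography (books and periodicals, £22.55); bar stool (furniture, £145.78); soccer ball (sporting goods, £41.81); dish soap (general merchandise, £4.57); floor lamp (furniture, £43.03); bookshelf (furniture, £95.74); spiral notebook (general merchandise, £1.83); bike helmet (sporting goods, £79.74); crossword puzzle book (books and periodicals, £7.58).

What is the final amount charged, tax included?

Dining chair £146.98: furniture → 4.25% + 2.25% city = 6.5% → £9.55
Hardcover biography £22.55: books and periodicals → 0% + 0% city = 0% → £0.00
Bar stool £145.78: furniture → 4.25% + 2.25% city = 6.5% → £9.48
Soccer ball £41.81: sporting goods → 6% + 0.75% city = 6.75% → £2.82
Dish soap £4.57: general merchandise → 7.75% + 2.25% city = 10% → £0.46
Floor lamp £43.03: furniture → 4.25% + 2.25% city = 6.5% → £2.80
Bookshelf £95.74: furniture → 4.25% + 2.25% city = 6.5% → £6.22
Spiral notebook £1.83: general merchandise → 7.75% + 2.25% city = 10% → £0.18
Bike helmet £79.74: sporting goods → 6% + 0.75% city = 6.75% → £5.38
Crossword puzzle book £7.58: books and periodicals → 0% + 0% city = 0% → £0.00
Subtotal = £589.61; tax = £36.89; total due = £626.50

£626.50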